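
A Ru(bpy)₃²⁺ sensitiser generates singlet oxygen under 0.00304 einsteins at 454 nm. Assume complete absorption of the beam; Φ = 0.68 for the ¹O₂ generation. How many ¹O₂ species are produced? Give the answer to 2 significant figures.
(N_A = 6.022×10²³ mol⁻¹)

Product: Φ × n_abs = 0.68 × 0.00304 = 0.002067 mol.
As a count: 0.002067 × 6.022×10²³ = 1.2×10²¹.

1.2×10²¹ species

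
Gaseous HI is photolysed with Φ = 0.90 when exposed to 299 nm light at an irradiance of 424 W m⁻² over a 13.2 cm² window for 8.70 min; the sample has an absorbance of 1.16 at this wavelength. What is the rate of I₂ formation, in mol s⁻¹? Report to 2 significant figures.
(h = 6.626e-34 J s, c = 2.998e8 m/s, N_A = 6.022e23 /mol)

Photon energy at 299 nm: hc/λ = (6.626e-34)(2.998e8)/(299e-9) = 6.644e-19 J.
Energy delivered: (424 W m⁻²)(13.2e-4 m²)(522 s) = 292.2 J.
Photons incident: 292.2 / 6.644e-19 = 4.398e20, i.e. 4.398e20/6.022e23 = 7.303e-4 mol.
Fraction absorbed: 1 − 10^(−1.16) = 0.9308.
Photons absorbed: 0.9308 × 7.303e-4 = 6.798e-4 mol.
Product formed: 0.90 × 6.798e-4 = 6.118e-4 mol.
Rate: 6.118e-4 / 522 s = 1.2e-6 mol s⁻¹.

1.2e-6 mol s⁻¹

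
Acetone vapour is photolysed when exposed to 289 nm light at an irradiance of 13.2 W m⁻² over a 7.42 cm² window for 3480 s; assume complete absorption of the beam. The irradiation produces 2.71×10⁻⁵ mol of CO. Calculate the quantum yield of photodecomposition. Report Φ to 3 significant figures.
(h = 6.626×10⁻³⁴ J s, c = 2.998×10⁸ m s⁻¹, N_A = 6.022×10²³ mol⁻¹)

Φ = 0.329

Photon energy at 289 nm: hc/λ = (6.626×10⁻³⁴)(2.998×10⁸)/(289×10⁻⁹) = 6.874×10⁻¹⁹ J.
Energy delivered: (13.2 W m⁻²)(7.42×10⁻⁴ m²)(3480 s) = 34.08 J.
Photons incident: 34.08 / 6.874×10⁻¹⁹ = 4.958×10¹⁹, i.e. 4.958×10¹⁹/6.022×10²³ = 8.233×10⁻⁵ mol.
Φ = 2.71×10⁻⁵ mol / 8.233×10⁻⁵ mol photons = 0.329.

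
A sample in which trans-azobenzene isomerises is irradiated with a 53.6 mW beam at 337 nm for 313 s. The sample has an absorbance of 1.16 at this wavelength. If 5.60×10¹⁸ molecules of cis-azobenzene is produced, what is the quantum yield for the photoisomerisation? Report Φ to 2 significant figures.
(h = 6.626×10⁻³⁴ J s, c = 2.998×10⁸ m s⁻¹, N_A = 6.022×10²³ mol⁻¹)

Φ = 0.21

Product: 5.60×10¹⁸ / 6.022×10²³ = 9.299×10⁻⁶ mol.
Photon energy at 337 nm: hc/λ = (6.626×10⁻³⁴)(2.998×10⁸)/(337×10⁻⁹) = 5.895×10⁻¹⁹ J.
Energy delivered: (53.6 mW)(313 s) = 16.78 J.
Photons incident: 16.78 / 5.895×10⁻¹⁹ = 2.846×10¹⁹, i.e. 2.846×10¹⁹/6.022×10²³ = 4.726×10⁻⁵ mol.
Fraction absorbed: 1 − 10^(−1.16) = 0.9308.
Photons absorbed: 0.9308 × 4.726×10⁻⁵ = 4.399×10⁻⁵ mol.
Φ = 9.299×10⁻⁶ mol / 4.399×10⁻⁵ mol photons = 0.21.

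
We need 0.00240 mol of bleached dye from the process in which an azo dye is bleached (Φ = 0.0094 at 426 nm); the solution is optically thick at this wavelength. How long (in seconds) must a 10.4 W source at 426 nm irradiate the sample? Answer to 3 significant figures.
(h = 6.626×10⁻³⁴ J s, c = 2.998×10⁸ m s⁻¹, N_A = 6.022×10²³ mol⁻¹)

t ≈ 6890 s

Photons that must be absorbed: 0.00240 / 0.0094 = 0.2553 mol.
Photon energy: hc/λ = 4.663×10⁻¹⁹ J; per mole, 2.808×10⁵ J mol⁻¹.
Energy required: 0.2553 × 2.808×10⁵ = 7.169×10⁴ J.
Time: 7.169×10⁴ J / 10.4 W = 6890 s.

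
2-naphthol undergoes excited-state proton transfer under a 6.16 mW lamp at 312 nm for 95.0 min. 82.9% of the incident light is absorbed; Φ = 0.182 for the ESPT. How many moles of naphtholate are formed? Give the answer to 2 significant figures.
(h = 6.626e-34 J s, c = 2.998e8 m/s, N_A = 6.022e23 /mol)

1.4e-5 mol

Photon energy at 312 nm: hc/λ = (6.626e-34)(2.998e8)/(312e-9) = 6.367e-19 J.
Energy delivered: (6.16 mW)(5700 s) = 35.11 J.
Photons incident: 35.11 / 6.367e-19 = 5.514e19, i.e. 5.514e19/6.022e23 = 9.156e-5 mol.
Photons absorbed: 0.829 × 9.156e-5 = 7.590e-5 mol.
Product: Φ × n_abs = 0.182 × 7.590e-5 = 1.381e-5 mol.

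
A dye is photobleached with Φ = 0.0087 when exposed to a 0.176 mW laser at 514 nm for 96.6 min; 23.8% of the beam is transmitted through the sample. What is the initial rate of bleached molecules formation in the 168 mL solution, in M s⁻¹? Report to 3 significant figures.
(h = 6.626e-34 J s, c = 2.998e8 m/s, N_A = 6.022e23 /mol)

Photon energy at 514 nm: hc/λ = (6.626e-34)(2.998e8)/(514e-9) = 3.865e-19 J.
Energy delivered: (0.176 mW)(5796 s) = 1.020 J.
Photons incident: 1.020 / 3.865e-19 = 2.639e18, i.e. 2.639e18/6.022e23 = 4.382e-6 mol.
Fraction absorbed: 1 − 23.8/100 = 0.7620.
Photons absorbed: 0.7620 × 4.382e-6 = 3.339e-6 mol.
Product formed: 0.0087 × 3.339e-6 = 2.905e-8 mol.
Rate: 2.905e-8 mol / (5796 s × 0.168 L) = 2.98e-11 M s⁻¹.

2.98e-11 M s⁻¹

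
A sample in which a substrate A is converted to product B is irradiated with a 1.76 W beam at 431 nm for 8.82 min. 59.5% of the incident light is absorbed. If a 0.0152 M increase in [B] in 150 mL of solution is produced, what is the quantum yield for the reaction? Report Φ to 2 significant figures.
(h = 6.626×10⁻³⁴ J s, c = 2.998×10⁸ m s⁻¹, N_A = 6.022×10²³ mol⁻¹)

Product: (0.0152 M)(0.15 L) = 0.002280 mol.
Photon energy at 431 nm: hc/λ = (6.626×10⁻³⁴)(2.998×10⁸)/(431×10⁻⁹) = 4.609×10⁻¹⁹ J.
Energy delivered: (1.76 W)(529.2 s) = 931.4 J.
Photons incident: 931.4 / 4.609×10⁻¹⁹ = 2.021×10²¹, i.e. 2.021×10²¹/6.022×10²³ = 0.003356 mol.
Photons absorbed: 0.595 × 0.003356 = 0.001997 mol.
Φ = 0.002280 mol / 0.001997 mol photons = 1.1.

Φ = 1.1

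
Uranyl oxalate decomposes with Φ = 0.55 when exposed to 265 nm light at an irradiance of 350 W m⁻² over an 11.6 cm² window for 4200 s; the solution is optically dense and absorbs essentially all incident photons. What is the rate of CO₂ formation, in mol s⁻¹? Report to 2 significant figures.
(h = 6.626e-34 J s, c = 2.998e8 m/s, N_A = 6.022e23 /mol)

4.9e-7 mol s⁻¹

Photon energy at 265 nm: hc/λ = (6.626e-34)(2.998e8)/(265e-9) = 7.496e-19 J.
Energy delivered: (350 W m⁻²)(11.6e-4 m²)(4200 s) = 1705 J.
Photons incident: 1705 / 7.496e-19 = 2.275e21, i.e. 2.275e21/6.022e23 = 0.003778 mol.
Product formed: 0.55 × 0.003778 = 0.002078 mol.
Rate: 0.002078 / 4200 s = 4.9e-7 mol s⁻¹.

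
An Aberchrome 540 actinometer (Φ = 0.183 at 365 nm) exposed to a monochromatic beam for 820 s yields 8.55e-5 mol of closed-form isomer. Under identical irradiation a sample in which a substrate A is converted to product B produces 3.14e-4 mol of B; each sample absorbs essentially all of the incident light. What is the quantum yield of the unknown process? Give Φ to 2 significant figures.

Photons absorbed by the actinometer: 8.55e-5 / 0.183 = 4.672e-4 mol.
Φ(unknown) = 3.14e-4 / 4.672e-4 = 0.67.

Φ = 0.67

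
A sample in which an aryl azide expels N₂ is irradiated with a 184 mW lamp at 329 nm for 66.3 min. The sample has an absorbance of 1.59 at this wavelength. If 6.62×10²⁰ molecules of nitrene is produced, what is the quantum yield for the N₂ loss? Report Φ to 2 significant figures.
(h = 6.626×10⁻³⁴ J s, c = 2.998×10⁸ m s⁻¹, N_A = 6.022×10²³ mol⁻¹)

Φ = 0.56

Product: 6.62×10²⁰ / 6.022×10²³ = 0.001099 mol.
Photon energy at 329 nm: hc/λ = (6.626×10⁻³⁴)(2.998×10⁸)/(329×10⁻⁹) = 6.038×10⁻¹⁹ J.
Energy delivered: (184 mW)(3978 s) = 732.0 J.
Photons incident: 732.0 / 6.038×10⁻¹⁹ = 1.212×10²¹, i.e. 1.212×10²¹/6.022×10²³ = 0.002013 mol.
Fraction absorbed: 1 − 10^(−1.59) = 0.9743.
Photons absorbed: 0.9743 × 0.002013 = 0.001961 mol.
Φ = 0.001099 mol / 0.001961 mol photons = 0.56.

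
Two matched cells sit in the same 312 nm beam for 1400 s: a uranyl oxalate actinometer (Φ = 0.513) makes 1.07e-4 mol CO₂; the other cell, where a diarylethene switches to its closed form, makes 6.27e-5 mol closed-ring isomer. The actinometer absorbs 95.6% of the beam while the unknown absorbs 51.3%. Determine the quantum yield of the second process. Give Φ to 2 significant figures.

Φ = 0.56

Photons absorbed by the actinometer: 1.07e-4 / 0.513 = 2.086e-4 mol.
Incident flux: 2.086e-4 / 0.956 = 2.182e-4 einstein.
Absorbed by unknown: 0.513 × 2.182e-4 = 1.119e-4 mol.
Φ(unknown) = 6.27e-5 / 1.119e-4 = 0.56.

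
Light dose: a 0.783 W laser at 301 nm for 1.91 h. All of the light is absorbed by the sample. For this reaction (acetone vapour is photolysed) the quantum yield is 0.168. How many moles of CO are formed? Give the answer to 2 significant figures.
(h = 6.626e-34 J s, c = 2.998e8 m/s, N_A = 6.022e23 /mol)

Photon energy at 301 nm: hc/λ = (6.626e-34)(2.998e8)/(301e-9) = 6.600e-19 J.
Energy delivered: (0.783 W)(6876 s) = 5384 J.
Photons incident: 5384 / 6.600e-19 = 8.158e21, i.e. 8.158e21/6.022e23 = 0.01355 mol.
Product: Φ × n_abs = 0.168 × 0.01355 = 0.002276 mol.

0.0023 mol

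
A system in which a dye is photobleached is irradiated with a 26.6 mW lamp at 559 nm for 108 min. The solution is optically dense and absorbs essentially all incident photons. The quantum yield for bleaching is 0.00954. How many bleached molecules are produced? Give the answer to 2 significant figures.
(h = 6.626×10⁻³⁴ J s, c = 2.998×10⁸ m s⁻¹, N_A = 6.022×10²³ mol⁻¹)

4.6×10¹⁸ bleached molecules

Photon energy at 559 nm: hc/λ = (6.626×10⁻³⁴)(2.998×10⁸)/(559×10⁻⁹) = 3.554×10⁻¹⁹ J.
Energy delivered: (26.6 mW)(6480 s) = 172.4 J.
Photons incident: 172.4 / 3.554×10⁻¹⁹ = 4.851×10²⁰, i.e. 4.851×10²⁰/6.022×10²³ = 8.055×10⁻⁴ mol.
Product: Φ × n_abs = 0.00954 × 8.055×10⁻⁴ = 7.684×10⁻⁶ mol.
As a count: 7.684×10⁻⁶ × 6.022×10²³ = 4.6×10¹⁸.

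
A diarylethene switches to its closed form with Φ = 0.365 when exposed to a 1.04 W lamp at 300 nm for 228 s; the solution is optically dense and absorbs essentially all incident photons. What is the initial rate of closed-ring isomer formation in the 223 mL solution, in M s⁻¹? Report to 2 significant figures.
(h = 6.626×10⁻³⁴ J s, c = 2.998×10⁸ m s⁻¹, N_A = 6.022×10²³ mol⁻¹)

Photon energy at 300 nm: hc/λ = (6.626×10⁻³⁴)(2.998×10⁸)/(300×10⁻⁹) = 6.622×10⁻¹⁹ J.
Energy delivered: (1.04 W)(228 s) = 237.1 J.
Photons incident: 237.1 / 6.622×10⁻¹⁹ = 3.580×10²⁰, i.e. 3.580×10²⁰/6.022×10²³ = 5.945×10⁻⁴ mol.
Product formed: 0.365 × 5.945×10⁻⁴ = 2.170×10⁻⁴ mol.
Rate: 2.170×10⁻⁴ mol / (228 s × 0.223 L) = 4.3×10⁻⁶ M s⁻¹.

4.3×10⁻⁶ M s⁻¹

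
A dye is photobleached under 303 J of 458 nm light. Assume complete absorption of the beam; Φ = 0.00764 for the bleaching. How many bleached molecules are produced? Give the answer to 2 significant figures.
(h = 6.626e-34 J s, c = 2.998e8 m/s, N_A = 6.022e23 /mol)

Photon energy at 458 nm: hc/λ = (6.626e-34)(2.998e8)/(458e-9) = 4.337e-19 J.
Photons incident: 303 / 4.337e-19 = 6.986e20, i.e. 6.986e20/6.022e23 = 0.001160 mol.
Product: Φ × n_abs = 0.00764 × 0.001160 = 8.862e-6 mol.
As a count: 8.862e-6 × 6.022e23 = 5.3e18.

5.3e18 bleached molecules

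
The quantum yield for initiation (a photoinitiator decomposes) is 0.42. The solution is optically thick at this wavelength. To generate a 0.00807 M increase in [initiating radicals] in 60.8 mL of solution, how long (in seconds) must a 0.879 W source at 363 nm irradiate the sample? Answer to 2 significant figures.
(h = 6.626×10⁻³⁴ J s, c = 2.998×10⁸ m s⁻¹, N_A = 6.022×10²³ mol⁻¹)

t ≈ 440 s

Product: (0.00807 M)(0.0608 L) = 4.907×10⁻⁴ mol.
Photons that must be absorbed: 4.907×10⁻⁴ / 0.42 = 0.001168 mol.
Photon energy: hc/λ = 5.472×10⁻¹⁹ J; per mole, 3.295×10⁵ J mol⁻¹.
Energy required: 0.001168 × 3.295×10⁵ = 384.9 J.
Time: 384.9 J / 0.879 W = 440 s.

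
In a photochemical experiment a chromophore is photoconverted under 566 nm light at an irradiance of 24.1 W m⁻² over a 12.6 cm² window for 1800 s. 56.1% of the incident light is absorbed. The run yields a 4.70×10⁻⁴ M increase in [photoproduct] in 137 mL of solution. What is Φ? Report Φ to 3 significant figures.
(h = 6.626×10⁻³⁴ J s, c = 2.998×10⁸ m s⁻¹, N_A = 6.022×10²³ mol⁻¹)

Product: (4.70×10⁻⁴ M)(0.137 L) = 6.439×10⁻⁵ mol.
Photon energy at 566 nm: hc/λ = (6.626×10⁻³⁴)(2.998×10⁸)/(566×10⁻⁹) = 3.510×10⁻¹⁹ J.
Energy delivered: (24.1 W m⁻²)(12.6×10⁻⁴ m²)(1800 s) = 54.66 J.
Photons incident: 54.66 / 3.510×10⁻¹⁹ = 1.557×10²⁰, i.e. 1.557×10²⁰/6.022×10²³ = 2.586×10⁻⁴ mol.
Photons absorbed: 0.561 × 2.586×10⁻⁴ = 1.451×10⁻⁴ mol.
Φ = 6.439×10⁻⁵ mol / 1.451×10⁻⁴ mol photons = 0.444.

Φ = 0.444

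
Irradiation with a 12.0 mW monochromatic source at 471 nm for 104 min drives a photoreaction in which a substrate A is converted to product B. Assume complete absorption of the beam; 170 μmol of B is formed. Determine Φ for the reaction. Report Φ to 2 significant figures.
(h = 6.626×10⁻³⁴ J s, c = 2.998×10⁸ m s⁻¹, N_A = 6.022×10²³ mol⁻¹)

Φ = 0.58

Product: 170 μmol = 1.70×10⁻⁴ mol.
Photon energy at 471 nm: hc/λ = (6.626×10⁻³⁴)(2.998×10⁸)/(471×10⁻⁹) = 4.218×10⁻¹⁹ J.
Energy delivered: (12.0 mW)(6240 s) = 74.88 J.
Photons incident: 74.88 / 4.218×10⁻¹⁹ = 1.775×10²⁰, i.e. 1.775×10²⁰/6.022×10²³ = 2.948×10⁻⁴ mol.
Φ = 1.70×10⁻⁴ mol / 2.948×10⁻⁴ mol photons = 0.58.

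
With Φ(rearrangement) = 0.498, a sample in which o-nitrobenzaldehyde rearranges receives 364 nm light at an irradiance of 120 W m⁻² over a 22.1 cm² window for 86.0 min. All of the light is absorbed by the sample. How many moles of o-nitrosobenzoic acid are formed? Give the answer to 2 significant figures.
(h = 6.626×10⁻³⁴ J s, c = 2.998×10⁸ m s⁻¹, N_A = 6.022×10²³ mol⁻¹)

Photon energy at 364 nm: hc/λ = (6.626×10⁻³⁴)(2.998×10⁸)/(364×10⁻⁹) = 5.457×10⁻¹⁹ J.
Energy delivered: (120 W m⁻²)(22.1×10⁻⁴ m²)(5160 s) = 1368 J.
Photons incident: 1368 / 5.457×10⁻¹⁹ = 2.507×10²¹, i.e. 2.507×10²¹/6.022×10²³ = 0.004163 mol.
Product: Φ × n_abs = 0.498 × 0.004163 = 0.002073 mol.

0.0021 mol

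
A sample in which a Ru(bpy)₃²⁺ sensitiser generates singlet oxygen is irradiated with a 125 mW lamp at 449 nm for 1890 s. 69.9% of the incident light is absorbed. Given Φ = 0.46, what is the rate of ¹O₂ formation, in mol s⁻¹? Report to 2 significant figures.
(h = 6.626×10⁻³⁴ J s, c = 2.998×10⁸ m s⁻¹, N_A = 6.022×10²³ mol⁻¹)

Photon energy at 449 nm: hc/λ = (6.626×10⁻³⁴)(2.998×10⁸)/(449×10⁻⁹) = 4.424×10⁻¹⁹ J.
Energy delivered: (125 mW)(1890 s) = 236.3 J.
Photons incident: 236.3 / 4.424×10⁻¹⁹ = 5.341×10²⁰, i.e. 5.341×10²⁰/6.022×10²³ = 8.869×10⁻⁴ mol.
Photons absorbed: 0.699 × 8.869×10⁻⁴ = 6.199×10⁻⁴ mol.
Product formed: 0.46 × 6.199×10⁻⁴ = 2.852×10⁻⁴ mol.
Rate: 2.852×10⁻⁴ / 1890 s = 1.5×10⁻⁷ mol s⁻¹.

1.5×10⁻⁷ mol s⁻¹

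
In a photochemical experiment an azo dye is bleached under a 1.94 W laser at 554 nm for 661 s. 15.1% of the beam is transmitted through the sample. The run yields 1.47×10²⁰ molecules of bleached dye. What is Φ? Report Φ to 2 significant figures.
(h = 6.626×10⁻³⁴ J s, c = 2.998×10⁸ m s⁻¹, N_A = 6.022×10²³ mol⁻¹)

Φ = 0.048

Product: 1.47×10²⁰ / 6.022×10²³ = 2.441×10⁻⁴ mol.
Photon energy at 554 nm: hc/λ = (6.626×10⁻³⁴)(2.998×10⁸)/(554×10⁻⁹) = 3.586×10⁻¹⁹ J.
Energy delivered: (1.94 W)(661 s) = 1282 J.
Photons incident: 1282 / 3.586×10⁻¹⁹ = 3.575×10²¹, i.e. 3.575×10²¹/6.022×10²³ = 0.005937 mol.
Fraction absorbed: 1 − 15.1/100 = 0.8490.
Photons absorbed: 0.8490 × 0.005937 = 0.005041 mol.
Φ = 2.441×10⁻⁴ mol / 0.005041 mol photons = 0.048.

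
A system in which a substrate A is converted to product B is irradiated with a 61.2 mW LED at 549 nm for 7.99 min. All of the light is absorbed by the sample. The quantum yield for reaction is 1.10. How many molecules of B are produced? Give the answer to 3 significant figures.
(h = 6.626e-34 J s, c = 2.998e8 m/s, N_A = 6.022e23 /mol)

Photon energy at 549 nm: hc/λ = (6.626e-34)(2.998e8)/(549e-9) = 3.618e-19 J.
Energy delivered: (61.2 mW)(479.4 s) = 29.34 J.
Photons incident: 29.34 / 3.618e-19 = 8.109e19, i.e. 8.109e19/6.022e23 = 1.347e-4 mol.
Product: Φ × n_abs = 1.10 × 1.347e-4 = 1.482e-4 mol.
As a count: 1.482e-4 × 6.022e23 = 8.92e19.

8.92e19 molecules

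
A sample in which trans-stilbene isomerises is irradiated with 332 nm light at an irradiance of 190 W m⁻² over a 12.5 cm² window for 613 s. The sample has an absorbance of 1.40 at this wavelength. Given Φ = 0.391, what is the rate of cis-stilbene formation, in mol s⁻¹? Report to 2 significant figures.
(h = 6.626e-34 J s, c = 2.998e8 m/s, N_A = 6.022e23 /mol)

Photon energy at 332 nm: hc/λ = (6.626e-34)(2.998e8)/(332e-9) = 5.983e-19 J.
Energy delivered: (190 W m⁻²)(12.5e-4 m²)(613 s) = 145.6 J.
Photons incident: 145.6 / 5.983e-19 = 2.434e20, i.e. 2.434e20/6.022e23 = 4.042e-4 mol.
Fraction absorbed: 1 − 10^(−1.40) = 0.9602.
Photons absorbed: 0.9602 × 4.042e-4 = 3.881e-4 mol.
Product formed: 0.391 × 3.881e-4 = 1.517e-4 mol.
Rate: 1.517e-4 / 613 s = 2.5e-7 mol s⁻¹.

2.5e-7 mol s⁻¹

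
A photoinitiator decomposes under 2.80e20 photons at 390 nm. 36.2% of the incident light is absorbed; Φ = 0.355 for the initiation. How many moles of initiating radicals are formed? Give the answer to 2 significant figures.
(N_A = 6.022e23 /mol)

6.0e-5 mol

Moles of photons: 2.80e20 / 6.022e23 = 4.650e-4 mol.
Photons absorbed: 0.362 × 4.650e-4 = 1.683e-4 mol.
Product: Φ × n_abs = 0.355 × 1.683e-4 = 5.975e-5 mol.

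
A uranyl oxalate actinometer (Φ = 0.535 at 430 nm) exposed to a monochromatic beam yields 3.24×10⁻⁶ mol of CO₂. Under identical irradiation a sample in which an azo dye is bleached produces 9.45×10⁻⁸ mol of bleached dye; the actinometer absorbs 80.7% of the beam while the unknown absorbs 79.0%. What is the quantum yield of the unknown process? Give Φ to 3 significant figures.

Photons absorbed by the actinometer: 3.24×10⁻⁶ / 0.535 = 6.056×10⁻⁶ mol.
Incident flux: 6.056×10⁻⁶ / 0.807 = 7.504×10⁻⁶ einstein.
Absorbed by unknown: 0.790 × 7.504×10⁻⁶ = 5.928×10⁻⁶ mol.
Φ(unknown) = 9.45×10⁻⁸ / 5.928×10⁻⁶ = 0.0159.

Φ = 0.0159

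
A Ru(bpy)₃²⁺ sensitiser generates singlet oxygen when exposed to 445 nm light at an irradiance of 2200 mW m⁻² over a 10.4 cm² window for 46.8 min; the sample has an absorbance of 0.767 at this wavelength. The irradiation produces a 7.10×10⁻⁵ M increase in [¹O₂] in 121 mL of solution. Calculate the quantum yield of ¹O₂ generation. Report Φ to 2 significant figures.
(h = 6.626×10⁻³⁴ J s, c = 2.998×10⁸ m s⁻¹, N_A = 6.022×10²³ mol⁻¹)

Product: (7.10×10⁻⁵ M)(0.121 L) = 8.591×10⁻⁶ mol.
Photon energy at 445 nm: hc/λ = (6.626×10⁻³⁴)(2.998×10⁸)/(445×10⁻⁹) = 4.464×10⁻¹⁹ J.
Energy delivered: (2200 mW m⁻²)(10.4×10⁻⁴ m²)(2808 s) = 6.425 J.
Photons incident: 6.425 / 4.464×10⁻¹⁹ = 1.439×10¹⁹, i.e. 1.439×10¹⁹/6.022×10²³ = 2.390×10⁻⁵ mol.
Fraction absorbed: 1 − 10^(−0.767) = 0.8290.
Photons absorbed: 0.8290 × 2.390×10⁻⁵ = 1.981×10⁻⁵ mol.
Φ = 8.591×10⁻⁶ mol / 1.981×10⁻⁵ mol photons = 0.43.

Φ = 0.43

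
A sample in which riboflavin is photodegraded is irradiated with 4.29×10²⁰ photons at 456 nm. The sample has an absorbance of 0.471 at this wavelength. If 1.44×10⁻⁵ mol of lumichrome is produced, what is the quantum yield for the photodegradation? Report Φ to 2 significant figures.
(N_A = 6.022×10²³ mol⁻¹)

Φ = 0.031

Moles of photons: 4.29×10²⁰ / 6.022×10²³ = 7.124×10⁻⁴ mol.
Fraction absorbed: 1 − 10^(−0.471) = 0.6619.
Photons absorbed: 0.6619 × 7.124×10⁻⁴ = 4.715×10⁻⁴ mol.
Φ = 1.44×10⁻⁵ mol / 4.715×10⁻⁴ mol photons = 0.031.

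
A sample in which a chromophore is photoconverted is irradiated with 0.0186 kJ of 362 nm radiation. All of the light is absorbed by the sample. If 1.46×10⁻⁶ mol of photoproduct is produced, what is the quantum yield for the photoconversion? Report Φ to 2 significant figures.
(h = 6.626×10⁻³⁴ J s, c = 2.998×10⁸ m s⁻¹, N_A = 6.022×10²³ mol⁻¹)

Φ = 0.026

Photon energy at 362 nm: hc/λ = (6.626×10⁻³⁴)(2.998×10⁸)/(362×10⁻⁹) = 5.487×10⁻¹⁹ J.
Incident energy: 0.0186 kJ = 18.6 J.
Photons incident: 18.6 / 5.487×10⁻¹⁹ = 3.390×10¹⁹, i.e. 3.390×10¹⁹/6.022×10²³ = 5.629×10⁻⁵ mol.
Φ = 1.46×10⁻⁶ mol / 5.629×10⁻⁵ mol photons = 0.026.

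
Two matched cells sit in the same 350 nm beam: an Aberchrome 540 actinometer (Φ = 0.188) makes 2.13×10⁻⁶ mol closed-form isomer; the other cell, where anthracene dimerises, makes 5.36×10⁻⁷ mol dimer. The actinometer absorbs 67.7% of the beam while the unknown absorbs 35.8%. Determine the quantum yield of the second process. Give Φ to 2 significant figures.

Φ = 0.089

Photons absorbed by the actinometer: 2.13×10⁻⁶ / 0.188 = 1.133×10⁻⁵ mol.
Incident flux: 1.133×10⁻⁵ / 0.677 = 1.674×10⁻⁵ einstein.
Absorbed by unknown: 0.358 × 1.674×10⁻⁵ = 5.993×10⁻⁶ mol.
Φ(unknown) = 5.36×10⁻⁷ / 5.993×10⁻⁶ = 0.089.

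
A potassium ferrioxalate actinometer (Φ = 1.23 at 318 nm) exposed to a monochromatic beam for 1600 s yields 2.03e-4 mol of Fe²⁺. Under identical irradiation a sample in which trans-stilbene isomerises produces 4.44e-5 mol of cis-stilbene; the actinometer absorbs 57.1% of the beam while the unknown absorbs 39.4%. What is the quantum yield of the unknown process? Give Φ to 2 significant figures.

Φ = 0.39

Photons absorbed by the actinometer: 2.03e-4 / 1.23 = 1.650e-4 mol.
Incident flux: 1.650e-4 / 0.571 = 2.890e-4 einstein.
Absorbed by unknown: 0.394 × 2.890e-4 = 1.139e-4 mol.
Φ(unknown) = 4.44e-5 / 1.139e-4 = 0.39.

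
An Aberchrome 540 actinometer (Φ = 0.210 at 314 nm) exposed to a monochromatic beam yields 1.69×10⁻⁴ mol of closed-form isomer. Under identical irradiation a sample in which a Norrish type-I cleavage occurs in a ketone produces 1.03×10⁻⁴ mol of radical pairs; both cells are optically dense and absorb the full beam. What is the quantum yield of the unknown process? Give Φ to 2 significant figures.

Photons absorbed by the actinometer: 1.69×10⁻⁴ / 0.210 = 8.048×10⁻⁴ mol.
Φ(unknown) = 1.03×10⁻⁴ / 8.048×10⁻⁴ = 0.13.

Φ = 0.13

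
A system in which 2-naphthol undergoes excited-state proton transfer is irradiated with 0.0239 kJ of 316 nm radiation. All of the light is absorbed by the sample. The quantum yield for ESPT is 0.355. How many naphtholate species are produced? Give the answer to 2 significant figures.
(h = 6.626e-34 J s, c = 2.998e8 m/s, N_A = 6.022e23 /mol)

Photon energy at 316 nm: hc/λ = (6.626e-34)(2.998e8)/(316e-9) = 6.286e-19 J.
Incident energy: 0.0239 kJ = 23.9 J.
Photons incident: 23.9 / 6.286e-19 = 3.802e19, i.e. 3.802e19/6.022e23 = 6.314e-5 mol.
Product: Φ × n_abs = 0.355 × 6.314e-5 = 2.241e-5 mol.
As a count: 2.241e-5 × 6.022e23 = 1.3e19.

1.3e19 species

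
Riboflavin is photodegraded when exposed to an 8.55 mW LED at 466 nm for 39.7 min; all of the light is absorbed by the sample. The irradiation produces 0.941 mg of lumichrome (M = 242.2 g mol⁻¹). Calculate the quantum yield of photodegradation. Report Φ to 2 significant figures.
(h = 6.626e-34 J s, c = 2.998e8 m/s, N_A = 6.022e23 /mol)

Product: 0.941 mg / 242.2 g mol⁻¹ = 3.885e-6 mol.
Photon energy at 466 nm: hc/λ = (6.626e-34)(2.998e8)/(466e-9) = 4.263e-19 J.
Energy delivered: (8.55 mW)(2382 s) = 20.37 J.
Photons incident: 20.37 / 4.263e-19 = 4.778e19, i.e. 4.778e19/6.022e23 = 7.934e-5 mol.
Φ = 3.885e-6 mol / 7.934e-5 mol photons = 0.049.

Φ = 0.049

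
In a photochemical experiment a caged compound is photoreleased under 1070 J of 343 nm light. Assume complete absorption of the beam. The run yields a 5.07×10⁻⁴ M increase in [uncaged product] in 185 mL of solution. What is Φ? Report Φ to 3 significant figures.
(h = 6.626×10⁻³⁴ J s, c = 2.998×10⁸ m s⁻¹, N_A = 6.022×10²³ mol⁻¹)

Product: (5.07×10⁻⁴ M)(0.185 L) = 9.379×10⁻⁵ mol.
Photon energy at 343 nm: hc/λ = (6.626×10⁻³⁴)(2.998×10⁸)/(343×10⁻⁹) = 5.791×10⁻¹⁹ J.
Photons incident: 1070 / 5.791×10⁻¹⁹ = 1.848×10²¹, i.e. 1.848×10²¹/6.022×10²³ = 0.003069 mol.
Φ = 9.379×10⁻⁵ mol / 0.003069 mol photons = 0.0306.

Φ = 0.0306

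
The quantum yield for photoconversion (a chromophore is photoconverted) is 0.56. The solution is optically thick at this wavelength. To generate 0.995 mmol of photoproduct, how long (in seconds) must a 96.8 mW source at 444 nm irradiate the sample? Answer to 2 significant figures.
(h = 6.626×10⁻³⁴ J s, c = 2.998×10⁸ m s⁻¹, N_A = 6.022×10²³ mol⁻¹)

t ≈ 4900 s

Product: 0.995 mmol = 9.95×10⁻⁴ mol.
Photons that must be absorbed: 9.95×10⁻⁴ / 0.56 = 0.001777 mol.
Photon energy: hc/λ = 4.474×10⁻¹⁹ J; per mole, 2.694×10⁵ J mol⁻¹.
Energy required: 0.001777 × 2.694×10⁵ = 478.7 J.
Time: 478.7 J / 0.0968 W = 4900 s.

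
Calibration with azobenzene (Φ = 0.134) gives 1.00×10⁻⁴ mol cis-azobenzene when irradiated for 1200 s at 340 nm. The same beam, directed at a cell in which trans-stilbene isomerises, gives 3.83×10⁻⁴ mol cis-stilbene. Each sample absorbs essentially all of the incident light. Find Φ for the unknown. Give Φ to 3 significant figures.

Photons absorbed by the actinometer: 1.00×10⁻⁴ / 0.134 = 7.463×10⁻⁴ mol.
Φ(unknown) = 3.83×10⁻⁴ / 7.463×10⁻⁴ = 0.513.

Φ = 0.513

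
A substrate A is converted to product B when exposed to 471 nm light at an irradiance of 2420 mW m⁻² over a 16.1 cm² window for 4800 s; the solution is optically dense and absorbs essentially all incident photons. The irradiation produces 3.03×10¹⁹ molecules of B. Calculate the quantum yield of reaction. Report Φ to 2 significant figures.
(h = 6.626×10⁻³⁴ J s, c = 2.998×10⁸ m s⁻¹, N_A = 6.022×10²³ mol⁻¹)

Product: 3.03×10¹⁹ / 6.022×10²³ = 5.032×10⁻⁵ mol.
Photon energy at 471 nm: hc/λ = (6.626×10⁻³⁴)(2.998×10⁸)/(471×10⁻⁹) = 4.218×10⁻¹⁹ J.
Energy delivered: (2420 mW m⁻²)(16.1×10⁻⁴ m²)(4800 s) = 18.70 J.
Photons incident: 18.70 / 4.218×10⁻¹⁹ = 4.433×10¹⁹, i.e. 4.433×10¹⁹/6.022×10²³ = 7.361×10⁻⁵ mol.
Φ = 5.032×10⁻⁵ mol / 7.361×10⁻⁵ mol photons = 0.68.

Φ = 0.68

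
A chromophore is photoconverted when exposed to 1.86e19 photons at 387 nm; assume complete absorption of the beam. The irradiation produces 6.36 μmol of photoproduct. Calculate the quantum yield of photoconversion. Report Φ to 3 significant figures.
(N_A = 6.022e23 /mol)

Φ = 0.206

Product: 6.36 μmol = 6.36e-6 mol.
Moles of photons: 1.86e19 / 6.022e23 = 3.089e-5 mol.
Φ = 6.36e-6 mol / 3.089e-5 mol photons = 0.206.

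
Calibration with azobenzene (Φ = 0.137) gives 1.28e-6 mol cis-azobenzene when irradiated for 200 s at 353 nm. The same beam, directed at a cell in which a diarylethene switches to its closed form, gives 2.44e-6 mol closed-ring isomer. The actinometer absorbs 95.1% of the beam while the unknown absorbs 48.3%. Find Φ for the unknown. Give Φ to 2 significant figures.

Φ = 0.51

Photons absorbed by the actinometer: 1.28e-6 / 0.137 = 9.343e-6 mol.
Incident flux: 9.343e-6 / 0.951 = 9.824e-6 einstein.
Absorbed by unknown: 0.483 × 9.824e-6 = 4.745e-6 mol.
Φ(unknown) = 2.44e-6 / 4.745e-6 = 0.51.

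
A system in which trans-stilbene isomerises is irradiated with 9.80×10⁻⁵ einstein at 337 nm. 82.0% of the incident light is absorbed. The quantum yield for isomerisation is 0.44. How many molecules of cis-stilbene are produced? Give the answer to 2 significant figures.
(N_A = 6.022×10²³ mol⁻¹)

2.1×10¹⁹ molecules

Photons absorbed: 0.820 × 9.80×10⁻⁵ = 8.036×10⁻⁵ mol.
Product: Φ × n_abs = 0.44 × 8.036×10⁻⁵ = 3.536×10⁻⁵ mol.
As a count: 3.536×10⁻⁵ × 6.022×10²³ = 2.1×10¹⁹.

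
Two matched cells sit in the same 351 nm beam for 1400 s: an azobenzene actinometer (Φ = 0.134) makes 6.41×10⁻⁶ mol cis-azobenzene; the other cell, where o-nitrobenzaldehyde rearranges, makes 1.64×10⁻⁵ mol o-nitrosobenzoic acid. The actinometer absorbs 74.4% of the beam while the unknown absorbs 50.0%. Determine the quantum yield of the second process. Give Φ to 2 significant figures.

Photons absorbed by the actinometer: 6.41×10⁻⁶ / 0.134 = 4.784×10⁻⁵ mol.
Incident flux: 4.784×10⁻⁵ / 0.744 = 6.430×10⁻⁵ einstein.
Absorbed by unknown: 0.500 × 6.430×10⁻⁵ = 3.215×10⁻⁵ mol.
Φ(unknown) = 1.64×10⁻⁵ / 3.215×10⁻⁵ = 0.51.

Φ = 0.51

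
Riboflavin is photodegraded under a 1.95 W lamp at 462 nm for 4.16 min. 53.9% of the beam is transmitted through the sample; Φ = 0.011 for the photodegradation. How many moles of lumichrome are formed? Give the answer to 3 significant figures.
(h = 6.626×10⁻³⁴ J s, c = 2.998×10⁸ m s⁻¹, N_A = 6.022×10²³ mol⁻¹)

Photon energy at 462 nm: hc/λ = (6.626×10⁻³⁴)(2.998×10⁸)/(462×10⁻⁹) = 4.300×10⁻¹⁹ J.
Energy delivered: (1.95 W)(249.6 s) = 486.7 J.
Photons incident: 486.7 / 4.300×10⁻¹⁹ = 1.132×10²¹, i.e. 1.132×10²¹/6.022×10²³ = 0.001880 mol.
Fraction absorbed: 1 − 53.9/100 = 0.4610.
Photons absorbed: 0.4610 × 0.001880 = 8.667×10⁻⁴ mol.
Product: Φ × n_abs = 0.011 × 8.667×10⁻⁴ = 9.534×10⁻⁶ mol.

9.53×10⁻⁶ mol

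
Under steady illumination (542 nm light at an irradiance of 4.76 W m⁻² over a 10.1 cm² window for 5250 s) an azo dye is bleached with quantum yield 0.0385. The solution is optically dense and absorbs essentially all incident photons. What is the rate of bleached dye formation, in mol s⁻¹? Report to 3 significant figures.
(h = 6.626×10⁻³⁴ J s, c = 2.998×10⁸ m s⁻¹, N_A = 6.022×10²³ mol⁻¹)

Photon energy at 542 nm: hc/λ = (6.626×10⁻³⁴)(2.998×10⁸)/(542×10⁻⁹) = 3.665×10⁻¹⁹ J.
Energy delivered: (4.76 W m⁻²)(10.1×10⁻⁴ m²)(5250 s) = 25.24 J.
Photons incident: 25.24 / 3.665×10⁻¹⁹ = 6.887×10¹⁹, i.e. 6.887×10¹⁹/6.022×10²³ = 1.144×10⁻⁴ mol.
Product formed: 0.0385 × 1.144×10⁻⁴ = 4.404×10⁻⁶ mol.
Rate: 4.404×10⁻⁶ / 5250 s = 8.39×10⁻¹⁰ mol s⁻¹.

8.39×10⁻¹⁰ mol s⁻¹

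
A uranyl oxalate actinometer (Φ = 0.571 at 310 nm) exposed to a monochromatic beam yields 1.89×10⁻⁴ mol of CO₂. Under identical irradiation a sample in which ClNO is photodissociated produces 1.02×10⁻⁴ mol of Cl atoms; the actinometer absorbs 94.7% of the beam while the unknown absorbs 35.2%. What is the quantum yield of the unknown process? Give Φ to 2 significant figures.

Photons absorbed by the actinometer: 1.89×10⁻⁴ / 0.571 = 3.310×10⁻⁴ mol.
Incident flux: 3.310×10⁻⁴ / 0.947 = 3.495×10⁻⁴ einstein.
Absorbed by unknown: 0.352 × 3.495×10⁻⁴ = 1.230×10⁻⁴ mol.
Φ(unknown) = 1.02×10⁻⁴ / 1.230×10⁻⁴ = 0.83.

Φ = 0.83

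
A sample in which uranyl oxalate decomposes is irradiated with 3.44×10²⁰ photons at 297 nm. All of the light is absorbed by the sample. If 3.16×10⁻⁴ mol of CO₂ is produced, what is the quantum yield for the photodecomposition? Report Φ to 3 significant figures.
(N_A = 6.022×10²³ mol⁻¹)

Φ = 0.553

Moles of photons: 3.44×10²⁰ / 6.022×10²³ = 5.712×10⁻⁴ mol.
Φ = 3.16×10⁻⁴ mol / 5.712×10⁻⁴ mol photons = 0.553.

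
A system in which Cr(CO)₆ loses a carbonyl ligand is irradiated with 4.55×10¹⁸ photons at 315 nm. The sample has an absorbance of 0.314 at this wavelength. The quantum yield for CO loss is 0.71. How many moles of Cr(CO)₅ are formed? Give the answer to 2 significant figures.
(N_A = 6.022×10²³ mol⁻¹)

Moles of photons: 4.55×10¹⁸ / 6.022×10²³ = 7.556×10⁻⁶ mol.
Fraction absorbed: 1 − 10^(−0.314) = 0.5147.
Photons absorbed: 0.5147 × 7.556×10⁻⁶ = 3.889×10⁻⁶ mol.
Product: Φ × n_abs = 0.71 × 3.889×10⁻⁶ = 2.761×10⁻⁶ mol.

2.8×10⁻⁶ mol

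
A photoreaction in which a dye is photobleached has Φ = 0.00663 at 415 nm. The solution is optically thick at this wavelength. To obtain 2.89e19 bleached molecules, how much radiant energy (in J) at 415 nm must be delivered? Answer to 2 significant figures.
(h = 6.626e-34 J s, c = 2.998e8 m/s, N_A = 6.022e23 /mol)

2100 J

Product: 2.89e19 / 6.022e23 = 4.799e-5 mol.
Photons that must be absorbed: 4.799e-5 / 0.00663 = 0.007238 mol.
Photon energy: hc/λ = 4.787e-19 J; per mole, 2.883e5 J mol⁻¹.
Energy required: 0.007238 × 2.883e5 = 2100 J.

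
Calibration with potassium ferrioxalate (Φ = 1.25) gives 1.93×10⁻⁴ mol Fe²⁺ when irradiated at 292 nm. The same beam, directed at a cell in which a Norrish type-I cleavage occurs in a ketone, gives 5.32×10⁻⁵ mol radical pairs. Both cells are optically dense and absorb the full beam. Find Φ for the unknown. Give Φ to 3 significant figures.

Φ = 0.345

Photons absorbed by the actinometer: 1.93×10⁻⁴ / 1.25 = 1.544×10⁻⁴ mol.
Φ(unknown) = 5.32×10⁻⁵ / 1.544×10⁻⁴ = 0.345.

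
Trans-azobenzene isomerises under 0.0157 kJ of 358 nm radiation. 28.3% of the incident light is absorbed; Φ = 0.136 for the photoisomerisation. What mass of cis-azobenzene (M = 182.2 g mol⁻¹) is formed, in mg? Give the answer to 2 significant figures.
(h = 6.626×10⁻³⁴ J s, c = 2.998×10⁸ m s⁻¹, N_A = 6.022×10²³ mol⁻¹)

Photon energy at 358 nm: hc/λ = (6.626×10⁻³⁴)(2.998×10⁸)/(358×10⁻⁹) = 5.549×10⁻¹⁹ J.
Incident energy: 0.0157 kJ = 15.7 J.
Photons incident: 15.7 / 5.549×10⁻¹⁹ = 2.829×10¹⁹, i.e. 2.829×10¹⁹/6.022×10²³ = 4.698×10⁻⁵ mol.
Photons absorbed: 0.283 × 4.698×10⁻⁵ = 1.330×10⁻⁵ mol.
Product: Φ × n_abs = 0.136 × 1.330×10⁻⁵ = 1.809×10⁻⁶ mol.
Mass: 1.809×10⁻⁶ × 182.2 = 3.296×10⁻⁴ g = 0.33 mg.

0.33 mg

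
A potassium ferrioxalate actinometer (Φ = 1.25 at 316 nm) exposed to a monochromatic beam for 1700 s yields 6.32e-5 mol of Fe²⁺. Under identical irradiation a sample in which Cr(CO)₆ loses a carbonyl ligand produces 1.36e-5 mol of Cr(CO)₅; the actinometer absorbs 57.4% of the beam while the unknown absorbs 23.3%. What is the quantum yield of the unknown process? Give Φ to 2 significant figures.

Photons absorbed by the actinometer: 6.32e-5 / 1.25 = 5.056e-5 mol.
Incident flux: 5.056e-5 / 0.574 = 8.808e-5 einstein.
Absorbed by unknown: 0.233 × 8.808e-5 = 2.052e-5 mol.
Φ(unknown) = 1.36e-5 / 2.052e-5 = 0.66.

Φ = 0.66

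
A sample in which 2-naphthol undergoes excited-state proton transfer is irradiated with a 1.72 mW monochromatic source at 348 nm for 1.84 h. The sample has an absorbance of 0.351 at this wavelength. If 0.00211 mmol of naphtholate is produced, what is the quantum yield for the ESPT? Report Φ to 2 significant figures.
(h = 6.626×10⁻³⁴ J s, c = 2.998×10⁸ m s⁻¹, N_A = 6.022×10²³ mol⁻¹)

Product: 0.00211 mmol = 2.11×10⁻⁶ mol.
Photon energy at 348 nm: hc/λ = (6.626×10⁻³⁴)(2.998×10⁸)/(348×10⁻⁹) = 5.708×10⁻¹⁹ J.
Energy delivered: (1.72 mW)(6624 s) = 11.39 J.
Photons incident: 11.39 / 5.708×10⁻¹⁹ = 1.995×10¹⁹, i.e. 1.995×10¹⁹/6.022×10²³ = 3.313×10⁻⁵ mol.
Fraction absorbed: 1 − 10^(−0.351) = 0.5543.
Photons absorbed: 0.5543 × 3.313×10⁻⁵ = 1.836×10⁻⁵ mol.
Φ = 2.11×10⁻⁶ mol / 1.836×10⁻⁵ mol photons = 0.11.

Φ = 0.11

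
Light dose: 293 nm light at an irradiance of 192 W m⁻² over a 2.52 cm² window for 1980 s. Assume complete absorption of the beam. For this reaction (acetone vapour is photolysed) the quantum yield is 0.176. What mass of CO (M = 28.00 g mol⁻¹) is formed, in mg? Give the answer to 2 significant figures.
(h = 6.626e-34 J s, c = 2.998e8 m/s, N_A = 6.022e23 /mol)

1.2 mg

Photon energy at 293 nm: hc/λ = (6.626e-34)(2.998e8)/(293e-9) = 6.780e-19 J.
Energy delivered: (192 W m⁻²)(2.52e-4 m²)(1980 s) = 95.80 J.
Photons incident: 95.80 / 6.780e-19 = 1.413e20, i.e. 1.413e20/6.022e23 = 2.346e-4 mol.
Product: Φ × n_abs = 0.176 × 2.346e-4 = 4.129e-5 mol.
Mass: 4.129e-5 × 28.00 = 0.001156 g = 1.2 mg.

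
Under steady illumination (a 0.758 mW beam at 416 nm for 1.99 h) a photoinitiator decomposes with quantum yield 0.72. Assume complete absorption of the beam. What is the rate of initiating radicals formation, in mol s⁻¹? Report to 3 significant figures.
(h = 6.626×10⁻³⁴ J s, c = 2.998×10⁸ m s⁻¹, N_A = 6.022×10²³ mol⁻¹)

Photon energy at 416 nm: hc/λ = (6.626×10⁻³⁴)(2.998×10⁸)/(416×10⁻⁹) = 4.775×10⁻¹⁹ J.
Energy delivered: (0.758 mW)(7164 s) = 5.430 J.
Photons incident: 5.430 / 4.775×10⁻¹⁹ = 1.137×10¹⁹, i.e. 1.137×10¹⁹/6.022×10²³ = 1.888×10⁻⁵ mol.
Product formed: 0.72 × 1.888×10⁻⁵ = 1.359×10⁻⁵ mol.
Rate: 1.359×10⁻⁵ / 7164 s = 1.90×10⁻⁹ mol s⁻¹.

1.90×10⁻⁹ mol s⁻¹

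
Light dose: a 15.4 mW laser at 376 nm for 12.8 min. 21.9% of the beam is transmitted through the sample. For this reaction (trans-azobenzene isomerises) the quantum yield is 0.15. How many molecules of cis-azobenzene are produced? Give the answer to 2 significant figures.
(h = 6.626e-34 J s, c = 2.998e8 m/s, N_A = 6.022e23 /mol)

2.6e18 molecules

Photon energy at 376 nm: hc/λ = (6.626e-34)(2.998e8)/(376e-9) = 5.283e-19 J.
Energy delivered: (15.4 mW)(768 s) = 11.83 J.
Photons incident: 11.83 / 5.283e-19 = 2.239e19, i.e. 2.239e19/6.022e23 = 3.718e-5 mol.
Fraction absorbed: 1 − 21.9/100 = 0.7810.
Photons absorbed: 0.7810 × 3.718e-5 = 2.904e-5 mol.
Product: Φ × n_abs = 0.15 × 2.904e-5 = 4.356e-6 mol.
As a count: 4.356e-6 × 6.022e23 = 2.6e18.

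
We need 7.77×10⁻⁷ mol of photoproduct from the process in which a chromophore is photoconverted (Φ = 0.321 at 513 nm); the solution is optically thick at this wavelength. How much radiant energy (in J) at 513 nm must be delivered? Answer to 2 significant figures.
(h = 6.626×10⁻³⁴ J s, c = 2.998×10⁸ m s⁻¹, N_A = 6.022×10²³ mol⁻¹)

Photons that must be absorbed: 7.77×10⁻⁷ / 0.321 = 2.421×10⁻⁶ mol.
Photon energy: hc/λ = 3.872×10⁻¹⁹ J; per mole, 2.332×10⁵ J mol⁻¹.
Energy required: 2.421×10⁻⁶ × 2.332×10⁵ = 0.56 J.

0.56 J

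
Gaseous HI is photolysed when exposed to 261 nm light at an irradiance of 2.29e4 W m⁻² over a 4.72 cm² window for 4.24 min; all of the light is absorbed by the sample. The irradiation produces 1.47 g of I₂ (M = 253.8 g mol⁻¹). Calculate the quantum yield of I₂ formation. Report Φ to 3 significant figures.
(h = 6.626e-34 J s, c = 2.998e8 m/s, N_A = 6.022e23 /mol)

Φ = 0.965

Product: 1.47 g / 253.8 g mol⁻¹ = 0.005792 mol.
Photon energy at 261 nm: hc/λ = (6.626e-34)(2.998e8)/(261e-9) = 7.611e-19 J.
Energy delivered: (2.29e4 W m⁻²)(4.72e-4 m²)(254.4 s) = 2750 J.
Photons incident: 2750 / 7.611e-19 = 3.613e21, i.e. 3.613e21/6.022e23 = 0.006000 mol.
Φ = 0.005792 mol / 0.006000 mol photons = 0.965.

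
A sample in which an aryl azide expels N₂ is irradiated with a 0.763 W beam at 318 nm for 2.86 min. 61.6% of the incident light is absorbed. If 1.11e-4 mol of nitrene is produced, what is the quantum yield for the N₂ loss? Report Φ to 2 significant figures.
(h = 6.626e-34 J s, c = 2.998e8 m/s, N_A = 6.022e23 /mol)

Photon energy at 318 nm: hc/λ = (6.626e-34)(2.998e8)/(318e-9) = 6.247e-19 J.
Energy delivered: (0.763 W)(171.6 s) = 130.9 J.
Photons incident: 130.9 / 6.247e-19 = 2.095e20, i.e. 2.095e20/6.022e23 = 3.479e-4 mol.
Photons absorbed: 0.616 × 3.479e-4 = 2.143e-4 mol.
Φ = 1.11e-4 mol / 2.143e-4 mol photons = 0.52.

Φ = 0.52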